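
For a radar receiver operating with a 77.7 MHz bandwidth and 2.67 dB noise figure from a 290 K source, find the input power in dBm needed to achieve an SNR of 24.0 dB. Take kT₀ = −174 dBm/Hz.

−68.4 dBm

Sensitivity = −174 + 10 log₁₀(B) + NF + SNR_min
= −174 + 78.9 + 2.67 + 24.0
= −68.43 dBm → −68.4 dBm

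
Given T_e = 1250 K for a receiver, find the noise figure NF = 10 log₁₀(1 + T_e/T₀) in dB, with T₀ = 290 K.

7.25 dB

F = 1 + T_e/T₀ = 1 + 1250/290 = 5.31034
NF = 10 log₁₀(5.31034) = 7.25 dB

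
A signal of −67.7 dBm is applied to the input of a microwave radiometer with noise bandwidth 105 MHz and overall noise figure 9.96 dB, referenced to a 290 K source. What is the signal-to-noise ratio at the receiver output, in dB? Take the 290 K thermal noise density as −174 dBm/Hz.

Noise floor: N = −174 + 10 log₁₀(B) + NF
10 log₁₀(1.05×10⁸) = 80.21 dB
N = −174 + 80.21 + 9.96 = −83.83 dBm
SNR = P_sig − N = −67.7 − (−83.83) = 16.13 dB → 16.1 dB

16.1 dB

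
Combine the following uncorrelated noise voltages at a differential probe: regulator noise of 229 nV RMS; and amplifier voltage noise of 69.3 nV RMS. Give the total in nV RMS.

Uncorrelated sources add in power (mean-square): V_tot = √(ΣV_i²)
V_tot = √[(2.29×10⁻⁷)² + (6.93×10⁻⁸)²] = 2.39×10⁻⁷ V = 239 nV

239 nV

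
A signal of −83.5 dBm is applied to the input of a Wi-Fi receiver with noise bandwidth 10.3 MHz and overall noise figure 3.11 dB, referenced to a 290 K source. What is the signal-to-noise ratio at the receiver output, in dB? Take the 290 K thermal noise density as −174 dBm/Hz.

Noise floor: N = −174 + 10 log₁₀(B) + NF
10 log₁₀(1.03×10⁷) = 70.13 dB
N = −174 + 70.13 + 3.11 = −100.76 dBm
SNR = P_sig − N = −83.5 − (−100.76) = 17.26 dB → 17.3 dB

17.3 dB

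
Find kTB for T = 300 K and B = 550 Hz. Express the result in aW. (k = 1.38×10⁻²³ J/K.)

P_n = kTB = 1.38×10⁻²³ × 300 × 5.50×10² = 2.28×10⁻¹⁸ W = 2.28 aW

2.28 aW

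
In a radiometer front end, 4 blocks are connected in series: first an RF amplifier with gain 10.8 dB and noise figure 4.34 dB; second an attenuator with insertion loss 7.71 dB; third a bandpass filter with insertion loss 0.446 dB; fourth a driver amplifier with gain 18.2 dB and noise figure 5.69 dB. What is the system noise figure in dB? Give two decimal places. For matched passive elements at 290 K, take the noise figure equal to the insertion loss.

6.67 dB

Convert to linear (a loss of L dB is a gain of −L dB): F_i = 10^(NF_i/10), G_i = 10^(G_i,dB/10)
  Stage 1: F_1 = 10^(4.34/10) = 2.716, G_1 = 10^(10.8/10) = 12.02
  Stage 2: F_2 = 10^(7.71/10) = 5.902, G_2 = 10^(−7.71/10) = 0.1694
  Stage 3: F_3 = 10^(0.446/10) = 1.108, G_3 = 10^(−0.446/10) = 0.9024
  Stage 4: F_4 = 10^(5.69/10) = 3.707, G_4 = 10^(18.2/10) = 66.07
Friis cascade:
  F = 2.716 + (5.902 − 1)/12.02 + (1.108 − 1)/2.037 + (3.707 − 1)/1.838 = 4.650
NF = 10 log₁₀(4.650) = 6.67 dB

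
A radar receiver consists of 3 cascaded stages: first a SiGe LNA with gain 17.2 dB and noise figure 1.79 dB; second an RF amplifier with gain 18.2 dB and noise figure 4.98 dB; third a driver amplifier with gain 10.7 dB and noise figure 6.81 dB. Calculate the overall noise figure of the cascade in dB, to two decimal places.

Convert to linear (a loss of L dB is a gain of −L dB): F_i = 10^(NF_i/10), G_i = 10^(G_i,dB/10)
  Stage 1: F_1 = 10^(1.79/10) = 1.510, G_1 = 10^(17.2/10) = 52.48
  Stage 2: F_2 = 10^(4.98/10) = 3.148, G_2 = 10^(18.2/10) = 66.07
  Stage 3: F_3 = 10^(6.81/10) = 4.797, G_3 = 10^(10.7/10) = 11.75
Friis cascade:
  F = 1.510 + (3.148 − 1)/52.48 + (4.797 − 1)/3467 = 1.552
NF = 10 log₁₀(1.552) = 1.91 dB

1.91 dB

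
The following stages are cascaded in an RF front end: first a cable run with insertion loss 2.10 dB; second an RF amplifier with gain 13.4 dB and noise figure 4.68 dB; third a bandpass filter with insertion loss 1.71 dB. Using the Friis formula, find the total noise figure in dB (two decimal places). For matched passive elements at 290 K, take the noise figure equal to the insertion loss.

6.81 dB

Convert to linear (a loss of L dB is a gain of −L dB): F_i = 10^(NF_i/10), G_i = 10^(G_i,dB/10)
  Stage 1: F_1 = 10^(2.10/10) = 1.622, G_1 = 10^(−2.10/10) = 0.6166
  Stage 2: F_2 = 10^(4.68/10) = 2.938, G_2 = 10^(13.4/10) = 21.88
  Stage 3: F_3 = 10^(1.71/10) = 1.483, G_3 = 10^(−1.71/10) = 0.6745
Friis cascade:
  F = 1.622 + (2.938 − 1)/0.6166 + (1.483 − 1)/13.49 = 4.800
NF = 10 log₁₀(4.800) = 6.81 dB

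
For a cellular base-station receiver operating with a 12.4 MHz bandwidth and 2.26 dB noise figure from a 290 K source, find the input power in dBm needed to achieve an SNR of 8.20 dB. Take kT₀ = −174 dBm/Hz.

Sensitivity = −174 + 10 log₁₀(B) + NF + SNR_min
= −174 + 70.93 + 2.26 + 8.20
= −92.61 dBm → −92.6 dBm

−92.6 dBm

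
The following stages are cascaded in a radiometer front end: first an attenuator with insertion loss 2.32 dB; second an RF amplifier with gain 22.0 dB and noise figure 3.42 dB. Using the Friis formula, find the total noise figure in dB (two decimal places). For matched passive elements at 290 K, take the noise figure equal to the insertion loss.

Convert to linear (a loss of L dB is a gain of −L dB): F_i = 10^(NF_i/10), G_i = 10^(G_i,dB/10)
  Stage 1: F_1 = 10^(2.32/10) = 1.706, G_1 = 10^(−2.32/10) = 0.5861
  Stage 2: F_2 = 10^(3.42/10) = 2.198, G_2 = 10^(22.0/10) = 158.5
Friis cascade:
  F = 1.706 + (2.198 − 1)/0.5861 = 3.750
NF = 10 log₁₀(3.750) = 5.74 dB

5.74 dB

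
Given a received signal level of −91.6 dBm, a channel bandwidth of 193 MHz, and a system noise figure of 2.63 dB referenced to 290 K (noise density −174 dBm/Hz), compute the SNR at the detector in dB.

Noise floor: N = −174 + 10 log₁₀(B) + NF
10 log₁₀(1.93×10⁸) = 82.86 dB
N = −174 + 82.86 + 2.63 = −88.51 dBm
SNR = P_sig − N = −91.6 − (−88.51) = −3.09 dB → −3.1 dB

−3.1 dB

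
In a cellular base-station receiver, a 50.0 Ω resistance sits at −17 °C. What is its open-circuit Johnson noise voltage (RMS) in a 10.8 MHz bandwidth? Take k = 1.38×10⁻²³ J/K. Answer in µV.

T = −17 °C + 273.15 = 256.15 K
V_n = √(4kTRB)
4kTRB = 4 × 1.38×10⁻²³ × 256.15 × 5.00×10¹ × 1.08×10⁷ = 7.64×10⁻¹² V²
V_n = √(7.64×10⁻¹²) = 2.76×10⁻⁶ V = 2.76 µV

2.76 µV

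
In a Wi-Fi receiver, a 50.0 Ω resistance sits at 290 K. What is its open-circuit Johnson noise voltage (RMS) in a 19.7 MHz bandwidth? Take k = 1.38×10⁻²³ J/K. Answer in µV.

V_n = √(4kTRB)
4kTRB = 4 × 1.38×10⁻²³ × 290 × 5.00×10¹ × 1.97×10⁷ = 1.58×10⁻¹¹ V²
V_n = √(1.58×10⁻¹¹) = 3.97×10⁻⁶ V = 3.97 µV

3.97 µV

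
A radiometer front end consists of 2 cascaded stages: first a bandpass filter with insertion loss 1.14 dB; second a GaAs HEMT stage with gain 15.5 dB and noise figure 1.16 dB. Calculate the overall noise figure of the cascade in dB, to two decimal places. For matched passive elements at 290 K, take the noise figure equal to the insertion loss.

2.30 dB

Convert to linear (a loss of L dB is a gain of −L dB): F_i = 10^(NF_i/10), G_i = 10^(G_i,dB/10)
  Stage 1: F_1 = 10^(1.14/10) = 1.300, G_1 = 10^(−1.14/10) = 0.7691
  Stage 2: F_2 = 10^(1.16/10) = 1.306, G_2 = 10^(15.5/10) = 35.48
Friis cascade:
  F = 1.300 + (1.306 − 1)/0.7691 = 1.698
NF = 10 log₁₀(1.698) = 2.30 dB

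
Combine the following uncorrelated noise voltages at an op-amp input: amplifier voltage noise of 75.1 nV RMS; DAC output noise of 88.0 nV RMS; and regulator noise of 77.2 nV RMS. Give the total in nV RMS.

139 nV

Uncorrelated sources add in power (mean-square): V_tot = √(ΣV_i²)
V_tot = √[(7.51×10⁻⁸)² + (8.80×10⁻⁸)² + (7.72×10⁻⁸)²] = 1.39×10⁻⁷ V = 139 nV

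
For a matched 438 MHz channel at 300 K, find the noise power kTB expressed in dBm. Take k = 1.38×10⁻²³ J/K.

P_n = kTB = 1.38×10⁻²³ × 300 × 4.38×10⁸ = 1.81×10⁻¹² W
In dBm: 10 log₁₀(1.81×10⁻¹² / 10⁻³) = −87.4 dBm

−87.4 dBm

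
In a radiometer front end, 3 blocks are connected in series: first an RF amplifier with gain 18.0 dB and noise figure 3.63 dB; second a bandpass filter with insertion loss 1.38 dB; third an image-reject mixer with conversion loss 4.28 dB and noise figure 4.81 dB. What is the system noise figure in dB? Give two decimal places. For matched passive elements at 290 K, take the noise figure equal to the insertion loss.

3.72 dB

Convert to linear (a loss of L dB is a gain of −L dB): F_i = 10^(NF_i/10), G_i = 10^(G_i,dB/10)
  Stage 1: F_1 = 10^(3.63/10) = 2.307, G_1 = 10^(18.0/10) = 63.10
  Stage 2: F_2 = 10^(1.38/10) = 1.374, G_2 = 10^(−1.38/10) = 0.7278
  Stage 3: F_3 = 10^(4.81/10) = 3.027, G_3 = 10^(−4.28/10) = 0.3733
Friis cascade:
  F = 2.307 + (1.374 − 1)/63.10 + (3.027 − 1)/45.92 = 2.357
NF = 10 log₁₀(2.357) = 3.72 dB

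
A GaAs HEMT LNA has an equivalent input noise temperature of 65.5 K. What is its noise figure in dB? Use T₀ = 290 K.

0.884 dB

F = 1 + T_e/T₀ = 1 + 65.5/290 = 1.22586
NF = 10 log₁₀(1.22586) = 0.884 dB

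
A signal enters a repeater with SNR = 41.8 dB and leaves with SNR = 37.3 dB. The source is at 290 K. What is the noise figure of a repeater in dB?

NF (dB) = SNR_in(dB) − SNR_out(dB) when the source is at T₀
NF = 41.8 − 37.3 = 4.5 dB

4.5 dB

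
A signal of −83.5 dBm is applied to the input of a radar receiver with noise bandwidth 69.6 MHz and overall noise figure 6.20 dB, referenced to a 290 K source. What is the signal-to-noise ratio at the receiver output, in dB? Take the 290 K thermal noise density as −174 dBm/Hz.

5.9 dB

Noise floor: N = −174 + 10 log₁₀(B) + NF
10 log₁₀(6.96×10⁷) = 78.43 dB
N = −174 + 78.43 + 6.20 = −89.37 dBm
SNR = P_sig − N = −83.5 − (−89.37) = 5.87 dB → 5.9 dB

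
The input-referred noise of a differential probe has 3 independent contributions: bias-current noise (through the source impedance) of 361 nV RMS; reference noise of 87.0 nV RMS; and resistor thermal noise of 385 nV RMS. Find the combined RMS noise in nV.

Uncorrelated sources add in power (mean-square): V_tot = √(ΣV_i²)
V_tot = √[(3.61×10⁻⁷)² + (8.70×10⁻⁸)² + (3.85×10⁻⁷)²] = 5.35×10⁻⁷ V = 535 nV

535 nV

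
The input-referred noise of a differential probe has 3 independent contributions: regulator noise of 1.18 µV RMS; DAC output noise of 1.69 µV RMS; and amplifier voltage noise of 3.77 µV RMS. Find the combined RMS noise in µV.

4.30 µV

Uncorrelated sources add in power (mean-square): V_tot = √(ΣV_i²)
V_tot = √[(1.18×10⁻⁶)² + (1.69×10⁻⁶)² + (3.77×10⁻⁶)²] = 4.30×10⁻⁶ V = 4.30 µV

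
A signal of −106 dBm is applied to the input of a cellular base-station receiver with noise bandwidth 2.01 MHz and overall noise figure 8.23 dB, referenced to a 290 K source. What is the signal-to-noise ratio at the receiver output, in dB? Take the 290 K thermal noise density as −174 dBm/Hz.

Noise floor: N = −174 + 10 log₁₀(B) + NF
10 log₁₀(2.01×10⁶) = 63.03 dB
N = −174 + 63.03 + 8.23 = −102.74 dBm
SNR = P_sig − N = −106 − (−102.74) = −3.26 dB → −3.3 dB

−3.3 dB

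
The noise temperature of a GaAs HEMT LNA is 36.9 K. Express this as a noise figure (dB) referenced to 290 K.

0.520 dB

F = 1 + T_e/T₀ = 1 + 36.9/290 = 1.12724
NF = 10 log₁₀(1.12724) = 0.520 dB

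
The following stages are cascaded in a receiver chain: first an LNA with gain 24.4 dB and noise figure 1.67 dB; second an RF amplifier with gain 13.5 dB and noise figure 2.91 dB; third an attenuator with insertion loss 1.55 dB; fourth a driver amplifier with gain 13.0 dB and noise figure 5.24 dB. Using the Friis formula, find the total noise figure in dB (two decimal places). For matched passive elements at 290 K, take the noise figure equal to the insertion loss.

Convert to linear (a loss of L dB is a gain of −L dB): F_i = 10^(NF_i/10), G_i = 10^(G_i,dB/10)
  Stage 1: F_1 = 10^(1.67/10) = 1.469, G_1 = 10^(24.4/10) = 275.4
  Stage 2: F_2 = 10^(2.91/10) = 1.954, G_2 = 10^(13.5/10) = 22.39
  Stage 3: F_3 = 10^(1.55/10) = 1.429, G_3 = 10^(−1.55/10) = 0.6998
  Stage 4: F_4 = 10^(5.24/10) = 3.342, G_4 = 10^(13.0/10) = 19.95
Friis cascade:
  F = 1.469 + (1.954 − 1)/275.4 + (1.429 − 1)/6166 + (3.342 − 1)/4315 = 1.473
NF = 10 log₁₀(1.473) = 1.68 dB

1.68 dB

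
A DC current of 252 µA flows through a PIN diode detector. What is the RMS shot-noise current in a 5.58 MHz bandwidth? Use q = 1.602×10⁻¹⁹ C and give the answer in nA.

I_n = √(2qI·B)
2qI·B = 2 × 1.602×10⁻¹⁹ × 2.52×10⁻⁴ × 5.58×10⁶ = 4.51×10⁻¹⁶ A²
I_n = √(4.51×10⁻¹⁶) = 2.12×10⁻⁸ A = 21.2 nA

21.2 nA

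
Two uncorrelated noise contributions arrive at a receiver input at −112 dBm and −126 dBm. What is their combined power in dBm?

−111.8 dBm

Convert to linear, add, convert back:
P₁ = 6.31×10⁻¹⁵ W, P₂ = 2.51×10⁻¹⁶ W
P_tot = 6.56×10⁻¹⁵ W → 10 log₁₀(P_tot / 10⁻³) = −111.8 dBm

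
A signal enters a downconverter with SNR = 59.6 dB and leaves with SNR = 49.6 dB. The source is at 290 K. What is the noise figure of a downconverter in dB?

10.0 dB

NF (dB) = SNR_in(dB) − SNR_out(dB) when the source is at T₀
NF = 59.6 − 49.6 = 10.0 dB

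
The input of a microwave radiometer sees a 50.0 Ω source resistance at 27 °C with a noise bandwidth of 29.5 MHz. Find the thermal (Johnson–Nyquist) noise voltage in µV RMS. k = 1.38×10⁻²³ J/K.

4.94 µV

T = 27 °C + 273.15 = 300.15 K
V_n = √(4kTRB)
4kTRB = 4 × 1.38×10⁻²³ × 300.15 × 5.00×10¹ × 2.95×10⁷ = 2.44×10⁻¹¹ V²
V_n = √(2.44×10⁻¹¹) = 4.94×10⁻⁶ V = 4.94 µV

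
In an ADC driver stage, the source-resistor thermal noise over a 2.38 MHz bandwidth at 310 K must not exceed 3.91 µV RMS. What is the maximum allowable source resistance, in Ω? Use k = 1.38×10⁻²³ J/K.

375 Ω

Johnson–Nyquist: V_n = √(4kTRB) ⇒ R = V_n² / (4kTB)
4kTB = 4 × 1.38×10⁻²³ × 310 × 2.38×10⁶ = 4.07×10⁻¹⁴
R = (3.91×10⁻⁶)² / 4.07×10⁻¹⁴ = 3.75×10² Ω = 375 Ω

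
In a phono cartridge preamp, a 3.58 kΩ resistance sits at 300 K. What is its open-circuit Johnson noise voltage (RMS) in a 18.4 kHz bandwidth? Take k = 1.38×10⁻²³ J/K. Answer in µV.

V_n = √(4kTRB)
4kTRB = 4 × 1.38×10⁻²³ × 300 × 3.58×10³ × 1.84×10⁴ = 1.09×10⁻¹² V²
V_n = √(1.09×10⁻¹²) = 1.04×10⁻⁶ V = 1.04 µV

1.04 µV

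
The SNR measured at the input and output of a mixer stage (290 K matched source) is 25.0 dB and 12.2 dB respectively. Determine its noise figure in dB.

12.8 dB

NF (dB) = SNR_in(dB) − SNR_out(dB) when the source is at T₀
NF = 25.0 − 12.2 = 12.8 dB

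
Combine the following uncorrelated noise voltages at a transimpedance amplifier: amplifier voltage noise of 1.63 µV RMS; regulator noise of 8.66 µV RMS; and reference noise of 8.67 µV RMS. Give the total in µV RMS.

12.4 µV

Uncorrelated sources add in power (mean-square): V_tot = √(ΣV_i²)
V_tot = √[(1.63×10⁻⁶)² + (8.66×10⁻⁶)² + (8.67×10⁻⁶)²] = 1.24×10⁻⁵ V = 12.4 µV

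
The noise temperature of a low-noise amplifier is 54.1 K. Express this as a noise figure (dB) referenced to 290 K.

F = 1 + T_e/T₀ = 1 + 54.1/290 = 1.18655
NF = 10 log₁₀(1.18655) = 0.743 dB

0.743 dB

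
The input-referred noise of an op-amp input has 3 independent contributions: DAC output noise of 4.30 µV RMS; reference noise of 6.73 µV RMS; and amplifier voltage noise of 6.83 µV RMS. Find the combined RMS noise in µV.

10.5 µV

Uncorrelated sources add in power (mean-square): V_tot = √(ΣV_i²)
V_tot = √[(4.30×10⁻⁶)² + (6.73×10⁻⁶)² + (6.83×10⁻⁶)²] = 1.05×10⁻⁵ V = 10.5 µV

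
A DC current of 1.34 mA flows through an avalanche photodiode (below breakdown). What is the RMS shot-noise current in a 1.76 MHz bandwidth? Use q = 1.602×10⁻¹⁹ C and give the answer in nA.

I_n = √(2qI·B)
2qI·B = 2 × 1.602×10⁻¹⁹ × 1.34×10⁻³ × 1.76×10⁶ = 7.56×10⁻¹⁶ A²
I_n = √(7.56×10⁻¹⁶) = 2.75×10⁻⁸ A = 27.5 nA

27.5 nA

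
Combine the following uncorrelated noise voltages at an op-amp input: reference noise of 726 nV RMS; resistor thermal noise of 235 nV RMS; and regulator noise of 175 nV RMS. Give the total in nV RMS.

783 nV

Uncorrelated sources add in power (mean-square): V_tot = √(ΣV_i²)
V_tot = √[(7.26×10⁻⁷)² + (2.35×10⁻⁷)² + (1.75×10⁻⁷)²] = 7.83×10⁻⁷ V = 783 nV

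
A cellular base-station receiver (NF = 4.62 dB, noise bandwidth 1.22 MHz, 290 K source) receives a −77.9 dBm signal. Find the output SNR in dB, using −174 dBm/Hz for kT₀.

Noise floor: N = −174 + 10 log₁₀(B) + NF
10 log₁₀(1.22×10⁶) = 60.86 dB
N = −174 + 60.86 + 4.62 = −108.52 dBm
SNR = P_sig − N = −77.9 − (−108.52) = 30.62 dB → 30.6 dB

30.6 dB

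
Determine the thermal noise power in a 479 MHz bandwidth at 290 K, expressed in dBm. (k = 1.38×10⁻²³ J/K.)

P_n = kTB = 1.38×10⁻²³ × 290 × 4.79×10⁸ = 1.92×10⁻¹² W
In dBm: 10 log₁₀(1.92×10⁻¹² / 10⁻³) = −87.2 dBm

−87.2 dBm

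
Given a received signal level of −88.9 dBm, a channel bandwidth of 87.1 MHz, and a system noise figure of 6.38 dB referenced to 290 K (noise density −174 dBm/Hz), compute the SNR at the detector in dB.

Noise floor: N = −174 + 10 log₁₀(B) + NF
10 log₁₀(8.71×10⁷) = 79.4 dB
N = −174 + 79.4 + 6.38 = −88.22 dBm
SNR = P_sig − N = −88.9 − (−88.22) = −0.68 dB → −0.7 dB

−0.7 dB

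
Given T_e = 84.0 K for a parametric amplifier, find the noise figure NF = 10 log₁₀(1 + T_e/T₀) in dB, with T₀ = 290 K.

F = 1 + T_e/T₀ = 1 + 84.0/290 = 1.28966
NF = 10 log₁₀(1.28966) = 1.10 dB

1.10 dB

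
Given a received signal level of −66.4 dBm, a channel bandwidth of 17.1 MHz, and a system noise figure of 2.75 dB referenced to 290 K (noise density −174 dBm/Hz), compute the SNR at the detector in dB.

Noise floor: N = −174 + 10 log₁₀(B) + NF
10 log₁₀(1.71×10⁷) = 72.33 dB
N = −174 + 72.33 + 2.75 = −98.92 dBm
SNR = P_sig − N = −66.4 − (−98.92) = 32.52 dB → 32.5 dB

32.5 dB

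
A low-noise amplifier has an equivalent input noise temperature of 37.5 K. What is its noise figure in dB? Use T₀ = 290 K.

0.528 dB

F = 1 + T_e/T₀ = 1 + 37.5/290 = 1.12931
NF = 10 log₁₀(1.12931) = 0.528 dB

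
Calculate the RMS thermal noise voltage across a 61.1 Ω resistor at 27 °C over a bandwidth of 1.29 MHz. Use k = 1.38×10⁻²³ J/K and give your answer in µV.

1.14 µV

T = 27 °C + 273.15 = 300.15 K
V_n = √(4kTRB)
4kTRB = 4 × 1.38×10⁻²³ × 300.15 × 6.11×10¹ × 1.29×10⁶ = 1.31×10⁻¹² V²
V_n = √(1.31×10⁻¹²) = 1.14×10⁻⁶ V = 1.14 µV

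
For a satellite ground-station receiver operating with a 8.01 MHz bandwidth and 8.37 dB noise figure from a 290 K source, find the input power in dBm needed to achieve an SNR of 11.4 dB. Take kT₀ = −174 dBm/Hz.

Sensitivity = −174 + 10 log₁₀(B) + NF + SNR_min
= −174 + 69.04 + 8.37 + 11.4
= −85.19 dBm → −85.2 dBm

−85.2 dBm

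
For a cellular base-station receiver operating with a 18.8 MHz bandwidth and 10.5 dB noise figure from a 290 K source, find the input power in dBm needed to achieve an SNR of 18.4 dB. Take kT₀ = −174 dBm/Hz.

−72.4 dBm

Sensitivity = −174 + 10 log₁₀(B) + NF + SNR_min
= −174 + 72.74 + 10.5 + 18.4
= −72.36 dBm → −72.4 dBm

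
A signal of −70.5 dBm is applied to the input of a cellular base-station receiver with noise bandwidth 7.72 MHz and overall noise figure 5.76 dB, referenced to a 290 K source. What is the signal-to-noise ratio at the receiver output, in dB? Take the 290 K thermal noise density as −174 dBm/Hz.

Noise floor: N = −174 + 10 log₁₀(B) + NF
10 log₁₀(7.72×10⁶) = 68.88 dB
N = −174 + 68.88 + 5.76 = −99.36 dBm
SNR = P_sig − N = −70.5 − (−99.36) = 28.86 dB → 28.9 dB

28.9 dB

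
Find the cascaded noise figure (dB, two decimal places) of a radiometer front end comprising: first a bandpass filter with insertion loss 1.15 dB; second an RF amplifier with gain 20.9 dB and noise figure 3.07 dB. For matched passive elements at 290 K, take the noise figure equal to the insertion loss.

Convert to linear (a loss of L dB is a gain of −L dB): F_i = 10^(NF_i/10), G_i = 10^(G_i,dB/10)
  Stage 1: F_1 = 10^(1.15/10) = 1.303, G_1 = 10^(−1.15/10) = 0.7674
  Stage 2: F_2 = 10^(3.07/10) = 2.028, G_2 = 10^(20.9/10) = 123.0
Friis cascade:
  F = 1.303 + (2.028 − 1)/0.7674 = 2.642
NF = 10 log₁₀(2.642) = 4.22 dB

4.22 dB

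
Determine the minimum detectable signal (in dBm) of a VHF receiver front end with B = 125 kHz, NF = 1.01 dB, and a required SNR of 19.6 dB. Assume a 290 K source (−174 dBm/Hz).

Sensitivity = −174 + 10 log₁₀(B) + NF + SNR_min
= −174 + 50.97 + 1.01 + 19.6
= −102.42 dBm → −102.4 dBm

−102.4 dBm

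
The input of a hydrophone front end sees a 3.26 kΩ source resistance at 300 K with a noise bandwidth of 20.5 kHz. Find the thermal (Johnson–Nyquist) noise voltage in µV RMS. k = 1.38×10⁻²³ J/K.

1.05 µV

V_n = √(4kTRB)
4kTRB = 4 × 1.38×10⁻²³ × 300 × 3.26×10³ × 2.05×10⁴ = 1.11×10⁻¹² V²
V_n = √(1.11×10⁻¹²) = 1.05×10⁻⁶ V = 1.05 µV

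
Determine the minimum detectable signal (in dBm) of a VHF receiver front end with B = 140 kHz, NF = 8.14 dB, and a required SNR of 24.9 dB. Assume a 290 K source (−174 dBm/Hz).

Sensitivity = −174 + 10 log₁₀(B) + NF + SNR_min
= −174 + 51.46 + 8.14 + 24.9
= −89.50 dBm → −89.5 dBm

−89.5 dBm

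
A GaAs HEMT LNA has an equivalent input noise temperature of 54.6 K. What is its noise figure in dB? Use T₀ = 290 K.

F = 1 + T_e/T₀ = 1 + 54.6/290 = 1.18828
NF = 10 log₁₀(1.18828) = 0.749 dB

0.749 dB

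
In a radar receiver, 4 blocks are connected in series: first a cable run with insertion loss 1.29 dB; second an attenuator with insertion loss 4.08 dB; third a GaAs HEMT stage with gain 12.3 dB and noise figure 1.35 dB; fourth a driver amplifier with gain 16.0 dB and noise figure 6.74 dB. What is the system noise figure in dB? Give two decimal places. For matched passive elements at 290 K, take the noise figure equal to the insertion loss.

Convert to linear (a loss of L dB is a gain of −L dB): F_i = 10^(NF_i/10), G_i = 10^(G_i,dB/10)
  Stage 1: F_1 = 10^(1.29/10) = 1.346, G_1 = 10^(−1.29/10) = 0.7430
  Stage 2: F_2 = 10^(4.08/10) = 2.559, G_2 = 10^(−4.08/10) = 0.3908
  Stage 3: F_3 = 10^(1.35/10) = 1.365, G_3 = 10^(12.3/10) = 16.98
  Stage 4: F_4 = 10^(6.74/10) = 4.721, G_4 = 10^(16.0/10) = 39.81
Friis cascade:
  F = 1.346 + (2.559 − 1)/0.7430 + (1.365 − 1)/0.2904 + (4.721 − 1)/4.932 = 5.453
NF = 10 log₁₀(5.453) = 7.37 dB

7.37 dB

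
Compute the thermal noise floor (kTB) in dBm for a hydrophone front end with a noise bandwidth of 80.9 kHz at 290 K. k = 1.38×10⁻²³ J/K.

−124.9 dBm

P_n = kTB = 1.38×10⁻²³ × 290 × 8.09×10⁴ = 3.24×10⁻¹⁶ W
In dBm: 10 log₁₀(3.24×10⁻¹⁶ / 10⁻³) = −124.9 dBm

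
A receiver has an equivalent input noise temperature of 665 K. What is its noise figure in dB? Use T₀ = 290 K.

5.18 dB

F = 1 + T_e/T₀ = 1 + 665/290 = 3.2931
NF = 10 log₁₀(3.2931) = 5.18 dB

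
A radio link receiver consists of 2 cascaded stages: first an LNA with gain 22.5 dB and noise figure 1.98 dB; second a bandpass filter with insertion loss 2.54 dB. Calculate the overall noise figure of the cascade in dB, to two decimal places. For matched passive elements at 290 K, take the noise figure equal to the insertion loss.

Convert to linear (a loss of L dB is a gain of −L dB): F_i = 10^(NF_i/10), G_i = 10^(G_i,dB/10)
  Stage 1: F_1 = 10^(1.98/10) = 1.578, G_1 = 10^(22.5/10) = 177.8
  Stage 2: F_2 = 10^(2.54/10) = 1.795, G_2 = 10^(−2.54/10) = 0.5572
Friis cascade:
  F = 1.578 + (1.795 − 1)/177.8 = 1.582
NF = 10 log₁₀(1.582) = 1.99 dB

1.99 dB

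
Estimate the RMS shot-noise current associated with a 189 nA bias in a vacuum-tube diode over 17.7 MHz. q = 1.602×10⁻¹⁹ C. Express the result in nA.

I_n = √(2qI·B)
2qI·B = 2 × 1.602×10⁻¹⁹ × 1.89×10⁻⁷ × 1.77×10⁷ = 1.07×10⁻¹⁸ A²
I_n = √(1.07×10⁻¹⁸) = 1.04×10⁻⁹ A = 1.04 nA

1.04 nA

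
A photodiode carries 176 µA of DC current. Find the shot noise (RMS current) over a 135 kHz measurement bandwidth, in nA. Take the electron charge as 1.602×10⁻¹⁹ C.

2.76 nA

I_n = √(2qI·B)
2qI·B = 2 × 1.602×10⁻¹⁹ × 1.76×10⁻⁴ × 1.35×10⁵ = 7.61×10⁻¹⁸ A²
I_n = √(7.61×10⁻¹⁸) = 2.76×10⁻⁹ A = 2.76 nA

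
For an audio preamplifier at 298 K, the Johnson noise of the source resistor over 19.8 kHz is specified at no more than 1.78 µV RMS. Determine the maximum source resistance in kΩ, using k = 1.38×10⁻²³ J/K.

Johnson–Nyquist: V_n = √(4kTRB) ⇒ R = V_n² / (4kTB)
4kTB = 4 × 1.38×10⁻²³ × 298 × 1.98×10⁴ = 3.26×10⁻¹⁶
R = (1.78×10⁻⁶)² / 3.26×10⁻¹⁶ = 9.73×10³ Ω = 9.73 kΩ

9.73 kΩ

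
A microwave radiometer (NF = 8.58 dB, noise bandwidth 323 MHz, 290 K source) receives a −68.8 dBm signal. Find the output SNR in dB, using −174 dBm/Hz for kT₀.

11.5 dB

Noise floor: N = −174 + 10 log₁₀(B) + NF
10 log₁₀(3.23×10⁸) = 85.09 dB
N = −174 + 85.09 + 8.58 = −80.33 dBm
SNR = P_sig − N = −68.8 − (−80.33) = 11.53 dB → 11.5 dB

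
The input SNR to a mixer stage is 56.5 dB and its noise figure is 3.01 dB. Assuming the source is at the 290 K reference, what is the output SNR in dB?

By definition F = SNR_in/SNR_out, so in dB: SNR_out = SNR_in − NF
SNR_out = 56.5 − 3.01 = 53.49 dB

53.49 dB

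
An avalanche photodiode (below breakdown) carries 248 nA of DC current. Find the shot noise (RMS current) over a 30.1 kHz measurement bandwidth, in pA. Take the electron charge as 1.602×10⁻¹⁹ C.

48.9 pA

I_n = √(2qI·B)
2qI·B = 2 × 1.602×10⁻¹⁹ × 2.48×10⁻⁷ × 3.01×10⁴ = 2.39×10⁻²¹ A²
I_n = √(2.39×10⁻²¹) = 4.89×10⁻¹¹ A = 48.9 pA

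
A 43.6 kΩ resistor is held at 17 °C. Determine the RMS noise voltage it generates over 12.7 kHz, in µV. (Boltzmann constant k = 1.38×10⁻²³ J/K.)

2.98 µV

T = 17 °C + 273.15 = 290.15 K
V_n = √(4kTRB)
4kTRB = 4 × 1.38×10⁻²³ × 290.15 × 4.36×10⁴ × 1.27×10⁴ = 8.87×10⁻¹² V²
V_n = √(8.87×10⁻¹²) = 2.98×10⁻⁶ V = 2.98 µV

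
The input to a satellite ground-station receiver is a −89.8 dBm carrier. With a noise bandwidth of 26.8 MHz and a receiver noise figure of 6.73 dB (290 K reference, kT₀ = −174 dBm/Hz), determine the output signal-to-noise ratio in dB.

3.2 dB

Noise floor: N = −174 + 10 log₁₀(B) + NF
10 log₁₀(2.68×10⁷) = 74.28 dB
N = −174 + 74.28 + 6.73 = −92.99 dBm
SNR = P_sig − N = −89.8 − (−92.99) = 3.19 dB → 3.2 dB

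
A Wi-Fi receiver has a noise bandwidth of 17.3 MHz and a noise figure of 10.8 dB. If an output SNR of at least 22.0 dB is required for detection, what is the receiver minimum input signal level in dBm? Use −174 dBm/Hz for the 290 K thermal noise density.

Sensitivity = −174 + 10 log₁₀(B) + NF + SNR_min
= −174 + 72.38 + 10.8 + 22.0
= −68.82 dBm → −68.8 dBm

−68.8 dBm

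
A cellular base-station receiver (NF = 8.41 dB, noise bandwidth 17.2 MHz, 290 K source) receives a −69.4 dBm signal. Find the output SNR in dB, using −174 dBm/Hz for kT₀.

Noise floor: N = −174 + 10 log₁₀(B) + NF
10 log₁₀(1.72×10⁷) = 72.36 dB
N = −174 + 72.36 + 8.41 = −93.23 dBm
SNR = P_sig − N = −69.4 − (−93.23) = 23.83 dB → 23.8 dB

23.8 dB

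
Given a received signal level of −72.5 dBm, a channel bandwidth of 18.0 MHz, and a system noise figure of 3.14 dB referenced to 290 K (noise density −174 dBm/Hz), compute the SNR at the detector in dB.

Noise floor: N = −174 + 10 log₁₀(B) + NF
10 log₁₀(1.80×10⁷) = 72.55 dB
N = −174 + 72.55 + 3.14 = −98.31 dBm
SNR = P_sig − N = −72.5 − (−98.31) = 25.81 dB → 25.8 dB

25.8 dB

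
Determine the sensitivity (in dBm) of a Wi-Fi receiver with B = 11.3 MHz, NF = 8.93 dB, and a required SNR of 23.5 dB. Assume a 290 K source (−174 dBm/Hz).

Sensitivity = −174 + 10 log₁₀(B) + NF + SNR_min
= −174 + 70.53 + 8.93 + 23.5
= −71.04 dBm → −71.0 dBm

−71.0 dBm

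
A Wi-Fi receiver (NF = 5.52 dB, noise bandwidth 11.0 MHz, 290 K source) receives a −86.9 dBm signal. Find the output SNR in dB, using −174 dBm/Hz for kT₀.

11.2 dB

Noise floor: N = −174 + 10 log₁₀(B) + NF
10 log₁₀(1.10×10⁷) = 70.41 dB
N = −174 + 70.41 + 5.52 = −98.07 dBm
SNR = P_sig − N = −86.9 − (−98.07) = 11.17 dB → 11.2 dB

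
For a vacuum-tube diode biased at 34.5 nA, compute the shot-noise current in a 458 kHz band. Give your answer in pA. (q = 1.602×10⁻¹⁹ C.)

I_n = √(2qI·B)
2qI·B = 2 × 1.602×10⁻¹⁹ × 3.45×10⁻⁸ × 4.58×10⁵ = 5.06×10⁻²¹ A²
I_n = √(5.06×10⁻²¹) = 7.12×10⁻¹¹ A = 71.2 pA

71.2 pA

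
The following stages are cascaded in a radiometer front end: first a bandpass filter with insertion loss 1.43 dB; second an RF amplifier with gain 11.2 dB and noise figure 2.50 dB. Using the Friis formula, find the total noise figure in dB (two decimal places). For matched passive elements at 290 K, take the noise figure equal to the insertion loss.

Convert to linear (a loss of L dB is a gain of −L dB): F_i = 10^(NF_i/10), G_i = 10^(G_i,dB/10)
  Stage 1: F_1 = 10^(1.43/10) = 1.390, G_1 = 10^(−1.43/10) = 0.7194
  Stage 2: F_2 = 10^(2.50/10) = 1.778, G_2 = 10^(11.2/10) = 13.18
Friis cascade:
  F = 1.390 + (1.778 − 1)/0.7194 = 2.472
NF = 10 log₁₀(2.472) = 3.93 dB

3.93 dB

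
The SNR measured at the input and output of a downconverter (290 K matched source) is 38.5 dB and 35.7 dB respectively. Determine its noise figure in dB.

2.8 dB

NF (dB) = SNR_in(dB) − SNR_out(dB) when the source is at T₀
NF = 38.5 − 35.7 = 2.8 dB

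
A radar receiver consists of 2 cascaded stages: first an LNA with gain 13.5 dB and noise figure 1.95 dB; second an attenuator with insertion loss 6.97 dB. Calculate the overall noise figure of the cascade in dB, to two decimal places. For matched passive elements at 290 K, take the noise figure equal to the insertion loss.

2.42 dB

Convert to linear (a loss of L dB is a gain of −L dB): F_i = 10^(NF_i/10), G_i = 10^(G_i,dB/10)
  Stage 1: F_1 = 10^(1.95/10) = 1.567, G_1 = 10^(13.5/10) = 22.39
  Stage 2: F_2 = 10^(6.97/10) = 4.977, G_2 = 10^(−6.97/10) = 0.2009
Friis cascade:
  F = 1.567 + (4.977 − 1)/22.39 = 1.744
NF = 10 log₁₀(1.744) = 2.42 dB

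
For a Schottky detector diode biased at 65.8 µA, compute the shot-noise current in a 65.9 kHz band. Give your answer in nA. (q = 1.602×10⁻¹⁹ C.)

I_n = √(2qI·B)
2qI·B = 2 × 1.602×10⁻¹⁹ × 6.58×10⁻⁵ × 6.59×10⁴ = 1.39×10⁻¹⁸ A²
I_n = √(1.39×10⁻¹⁸) = 1.18×10⁻⁹ A = 1.18 nA

1.18 nA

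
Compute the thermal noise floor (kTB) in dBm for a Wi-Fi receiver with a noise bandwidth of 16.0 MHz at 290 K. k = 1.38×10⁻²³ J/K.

−101.9 dBm

P_n = kTB = 1.38×10⁻²³ × 290 × 1.60×10⁷ = 6.40×10⁻¹⁴ W
In dBm: 10 log₁₀(6.40×10⁻¹⁴ / 10⁻³) = −101.9 dBm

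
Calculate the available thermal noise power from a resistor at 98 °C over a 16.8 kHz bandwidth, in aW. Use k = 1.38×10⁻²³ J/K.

86.0 aW

T = 98 °C + 273.15 = 371.15 K
P_n = kTB = 1.38×10⁻²³ × 371.15 × 1.68×10⁴ = 8.60×10⁻¹⁷ W = 86.0 aW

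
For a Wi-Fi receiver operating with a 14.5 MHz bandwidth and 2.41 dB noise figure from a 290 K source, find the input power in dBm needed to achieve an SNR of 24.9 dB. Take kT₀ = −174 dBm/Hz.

Sensitivity = −174 + 10 log₁₀(B) + NF + SNR_min
= −174 + 71.61 + 2.41 + 24.9
= −75.08 dBm → −75.1 dBm

−75.1 dBm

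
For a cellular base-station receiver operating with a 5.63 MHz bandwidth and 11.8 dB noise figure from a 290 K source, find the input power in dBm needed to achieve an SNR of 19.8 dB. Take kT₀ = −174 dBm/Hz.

Sensitivity = −174 + 10 log₁₀(B) + NF + SNR_min
= −174 + 67.51 + 11.8 + 19.8
= −74.89 dBm → −74.9 dBm

−74.9 dBm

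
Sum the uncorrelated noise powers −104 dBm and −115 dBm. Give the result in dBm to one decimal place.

−103.7 dBm

Convert to linear, add, convert back:
P₁ = 3.98×10⁻¹⁴ W, P₂ = 3.16×10⁻¹⁵ W
P_tot = 4.30×10⁻¹⁴ W → 10 log₁₀(P_tot / 10⁻³) = −103.7 dBm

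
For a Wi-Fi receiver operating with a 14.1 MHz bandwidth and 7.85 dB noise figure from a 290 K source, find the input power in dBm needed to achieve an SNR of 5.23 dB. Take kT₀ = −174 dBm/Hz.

Sensitivity = −174 + 10 log₁₀(B) + NF + SNR_min
= −174 + 71.49 + 7.85 + 5.23
= −89.43 dBm → −89.4 dBm

−89.4 dBm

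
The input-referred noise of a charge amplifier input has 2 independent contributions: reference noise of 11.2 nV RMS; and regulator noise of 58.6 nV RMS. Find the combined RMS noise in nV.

Uncorrelated sources add in power (mean-square): V_tot = √(ΣV_i²)
V_tot = √[(1.12×10⁻⁸)² + (5.86×10⁻⁸)²] = 5.97×10⁻⁸ V = 59.7 nV

59.7 nV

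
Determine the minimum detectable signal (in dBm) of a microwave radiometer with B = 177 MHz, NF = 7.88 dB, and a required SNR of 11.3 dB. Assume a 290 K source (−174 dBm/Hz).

Sensitivity = −174 + 10 log₁₀(B) + NF + SNR_min
= −174 + 82.48 + 7.88 + 11.3
= −72.34 dBm → −72.3 dBm

−72.3 dBm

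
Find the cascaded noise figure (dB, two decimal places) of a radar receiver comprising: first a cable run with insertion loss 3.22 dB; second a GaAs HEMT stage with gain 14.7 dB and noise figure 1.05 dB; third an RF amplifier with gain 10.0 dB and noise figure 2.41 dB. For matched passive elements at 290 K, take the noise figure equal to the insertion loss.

4.35 dB

Convert to linear (a loss of L dB is a gain of −L dB): F_i = 10^(NF_i/10), G_i = 10^(G_i,dB/10)
  Stage 1: F_1 = 10^(3.22/10) = 2.099, G_1 = 10^(−3.22/10) = 0.4764
  Stage 2: F_2 = 10^(1.05/10) = 1.274, G_2 = 10^(14.7/10) = 29.51
  Stage 3: F_3 = 10^(2.41/10) = 1.742, G_3 = 10^(10.0/10) = 10.00
Friis cascade:
  F = 2.099 + (1.274 − 1)/0.4764 + (1.742 − 1)/14.06 = 2.726
NF = 10 log₁₀(2.726) = 4.35 dB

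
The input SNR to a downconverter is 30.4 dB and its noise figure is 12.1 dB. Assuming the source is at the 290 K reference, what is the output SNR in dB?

18.3 dB

By definition F = SNR_in/SNR_out, so in dB: SNR_out = SNR_in − NF
SNR_out = 30.4 − 12.1 = 18.3 dB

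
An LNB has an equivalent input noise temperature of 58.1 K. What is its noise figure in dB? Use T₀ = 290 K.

0.793 dB

F = 1 + T_e/T₀ = 1 + 58.1/290 = 1.20034
NF = 10 log₁₀(1.20034) = 0.793 dB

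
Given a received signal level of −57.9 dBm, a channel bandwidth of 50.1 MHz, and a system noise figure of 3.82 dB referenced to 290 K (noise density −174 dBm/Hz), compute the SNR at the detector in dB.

35.3 dB

Noise floor: N = −174 + 10 log₁₀(B) + NF
10 log₁₀(5.01×10⁷) = 77 dB
N = −174 + 77 + 3.82 = −93.18 dBm
SNR = P_sig − N = −57.9 − (−93.18) = 35.28 dB → 35.3 dB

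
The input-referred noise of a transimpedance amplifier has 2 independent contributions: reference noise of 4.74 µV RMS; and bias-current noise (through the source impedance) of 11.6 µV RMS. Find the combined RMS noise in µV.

12.5 µV

Uncorrelated sources add in power (mean-square): V_tot = √(ΣV_i²)
V_tot = √[(4.74×10⁻⁶)² + (1.16×10⁻⁵)²] = 1.25×10⁻⁵ V = 12.5 µV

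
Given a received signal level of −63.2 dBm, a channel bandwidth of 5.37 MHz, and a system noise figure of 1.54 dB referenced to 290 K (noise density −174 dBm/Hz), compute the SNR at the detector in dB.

42.0 dB

Noise floor: N = −174 + 10 log₁₀(B) + NF
10 log₁₀(5.37×10⁶) = 67.3 dB
N = −174 + 67.3 + 1.54 = −105.16 dBm
SNR = P_sig − N = −63.2 − (−105.16) = 41.96 dB → 42.0 dB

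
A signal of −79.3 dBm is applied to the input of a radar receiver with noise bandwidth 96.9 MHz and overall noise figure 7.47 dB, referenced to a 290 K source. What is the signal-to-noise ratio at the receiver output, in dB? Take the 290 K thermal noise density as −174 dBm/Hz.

Noise floor: N = −174 + 10 log₁₀(B) + NF
10 log₁₀(9.69×10⁷) = 79.86 dB
N = −174 + 79.86 + 7.47 = −86.67 dBm
SNR = P_sig − N = −79.3 − (−86.67) = 7.37 dB → 7.4 dB

7.4 dB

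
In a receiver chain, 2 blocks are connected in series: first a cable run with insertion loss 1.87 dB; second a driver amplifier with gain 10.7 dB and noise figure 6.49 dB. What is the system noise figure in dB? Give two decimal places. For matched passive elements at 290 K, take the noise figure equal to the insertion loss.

Convert to linear (a loss of L dB is a gain of −L dB): F_i = 10^(NF_i/10), G_i = 10^(G_i,dB/10)
  Stage 1: F_1 = 10^(1.87/10) = 1.538, G_1 = 10^(−1.87/10) = 0.6501
  Stage 2: F_2 = 10^(6.49/10) = 4.457, G_2 = 10^(10.7/10) = 11.75
Friis cascade:
  F = 1.538 + (4.457 − 1)/0.6501 = 6.855
NF = 10 log₁₀(6.855) = 8.36 dB

8.36 dB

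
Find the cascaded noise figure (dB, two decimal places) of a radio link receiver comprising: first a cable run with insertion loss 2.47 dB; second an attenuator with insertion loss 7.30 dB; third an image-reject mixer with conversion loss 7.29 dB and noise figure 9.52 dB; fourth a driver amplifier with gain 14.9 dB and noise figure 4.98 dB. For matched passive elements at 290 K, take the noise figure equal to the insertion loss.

Convert to linear (a loss of L dB is a gain of −L dB): F_i = 10^(NF_i/10), G_i = 10^(G_i,dB/10)
  Stage 1: F_1 = 10^(2.47/10) = 1.766, G_1 = 10^(−2.47/10) = 0.5662
  Stage 2: F_2 = 10^(7.30/10) = 5.370, G_2 = 10^(−7.30/10) = 0.1862
  Stage 3: F_3 = 10^(9.52/10) = 8.954, G_3 = 10^(−7.29/10) = 0.1866
  Stage 4: F_4 = 10^(4.98/10) = 3.148, G_4 = 10^(14.9/10) = 30.90
Friis cascade:
  F = 1.766 + (5.370 − 1)/0.5662 + (8.954 − 1)/0.1054 + (3.148 − 1)/0.01968 = 194.1
NF = 10 log₁₀(194.1) = 22.88 dB

22.88 dB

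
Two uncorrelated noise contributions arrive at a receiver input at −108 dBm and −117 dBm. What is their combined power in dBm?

−107.5 dBm

Convert to linear, add, convert back:
P₁ = 1.58×10⁻¹⁴ W, P₂ = 2.00×10⁻¹⁵ W
P_tot = 1.78×10⁻¹⁴ W → 10 log₁₀(P_tot / 10⁻³) = −107.5 dBm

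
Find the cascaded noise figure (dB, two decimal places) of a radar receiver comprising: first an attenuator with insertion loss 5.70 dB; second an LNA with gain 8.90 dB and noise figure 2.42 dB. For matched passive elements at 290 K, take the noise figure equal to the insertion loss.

Convert to linear (a loss of L dB is a gain of −L dB): F_i = 10^(NF_i/10), G_i = 10^(G_i,dB/10)
  Stage 1: F_1 = 10^(5.70/10) = 3.715, G_1 = 10^(−5.70/10) = 0.2692
  Stage 2: F_2 = 10^(2.42/10) = 1.746, G_2 = 10^(8.90/10) = 7.762
Friis cascade:
  F = 3.715 + (1.746 − 1)/0.2692 = 6.486
NF = 10 log₁₀(6.486) = 8.12 dB

8.12 dB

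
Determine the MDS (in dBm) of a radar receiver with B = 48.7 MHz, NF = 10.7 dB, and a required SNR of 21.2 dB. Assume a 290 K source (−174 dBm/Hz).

−65.2 dBm

Sensitivity = −174 + 10 log₁₀(B) + NF + SNR_min
= −174 + 76.88 + 10.7 + 21.2
= −65.22 dBm → −65.2 dBm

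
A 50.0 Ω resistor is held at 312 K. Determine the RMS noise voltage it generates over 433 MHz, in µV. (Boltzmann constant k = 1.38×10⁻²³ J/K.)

V_n = √(4kTRB)
4kTRB = 4 × 1.38×10⁻²³ × 312 × 5.00×10¹ × 4.33×10⁸ = 3.73×10⁻¹⁰ V²
V_n = √(3.73×10⁻¹⁰) = 1.93×10⁻⁵ V = 19.3 µV

19.3 µV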